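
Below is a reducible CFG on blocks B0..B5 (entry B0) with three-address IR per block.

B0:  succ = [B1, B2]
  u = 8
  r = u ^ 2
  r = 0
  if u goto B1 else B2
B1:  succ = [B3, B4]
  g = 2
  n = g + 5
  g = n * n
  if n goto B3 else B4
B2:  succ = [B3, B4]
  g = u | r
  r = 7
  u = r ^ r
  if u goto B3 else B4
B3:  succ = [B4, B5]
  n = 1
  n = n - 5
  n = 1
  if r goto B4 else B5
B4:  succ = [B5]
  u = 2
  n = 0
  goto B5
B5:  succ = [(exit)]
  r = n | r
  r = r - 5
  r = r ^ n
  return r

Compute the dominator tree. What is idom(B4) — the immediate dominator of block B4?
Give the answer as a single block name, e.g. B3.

idom tree: B1←B0 B2←B0 B3←B0 B4←B0 B5←B0
Dom∩ at merges:
  B3: preds {B1,B2}: {B0,B1} ∩ {B0,B2} = {B0}; idom=B0
  B4: preds {B1,B2,B3}: {B0,B1} ∩ {B0,B2} ∩ {B0,B3} = {B0}; idom=B0
  B5: preds {B3,B4}: {B0,B3} ∩ {B0,B4} = {B0}; idom=B0

idom(B4) = B0

Answer: B0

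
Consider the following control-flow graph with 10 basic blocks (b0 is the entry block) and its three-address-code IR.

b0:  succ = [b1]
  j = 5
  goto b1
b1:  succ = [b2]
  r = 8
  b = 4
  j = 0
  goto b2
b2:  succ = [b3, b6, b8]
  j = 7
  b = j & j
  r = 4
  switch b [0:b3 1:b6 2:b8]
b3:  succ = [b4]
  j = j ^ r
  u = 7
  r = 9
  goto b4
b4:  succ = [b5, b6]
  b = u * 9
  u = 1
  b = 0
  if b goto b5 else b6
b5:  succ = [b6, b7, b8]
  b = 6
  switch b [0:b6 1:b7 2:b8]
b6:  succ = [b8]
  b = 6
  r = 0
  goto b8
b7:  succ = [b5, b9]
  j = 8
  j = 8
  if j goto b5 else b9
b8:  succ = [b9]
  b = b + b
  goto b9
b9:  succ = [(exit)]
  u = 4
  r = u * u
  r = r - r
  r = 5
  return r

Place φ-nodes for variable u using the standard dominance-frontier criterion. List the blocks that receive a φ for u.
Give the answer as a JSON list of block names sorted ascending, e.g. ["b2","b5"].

idom tree: b1←b0 b2←b1 b3←b2 b4←b3 b5←b4 b6←b2 b7←b5 b8←b2 b9←b2
Dom at joins:
  b5: preds {b4,b7}: {b0,b1,b2,b3,b4} ∩ {b0,b1,b2,b3,b4,b5,b7} = {b0,b1,b2,b3,b4}; idom=b4
  b6: preds {b2,b4,b5}: {b0,b1,b2} ∩ {b0,b1,b2,b3,b4} ∩ {b0,b1,b2,b3,b4,b5} = {b0,b1,b2}; idom=b2
  b8: preds {b2,b5,b6}: {b0,b1,b2} ∩ {b0,b1,b2,b3,b4,b5} ∩ {b0,b1,b2,b6} = {b0,b1,b2}; idom=b2
  b9: preds {b7,b8}: {b0,b1,b2,b3,b4,b5,b7} ∩ {b0,b1,b2,b8} = {b0,b1,b2}; idom=b2

Frontier:
  join b5 pred b4: · stop@b4
  join b5 pred b7: b7→b5 stop@b4
  join b6 pred b2: · stop@b2
  join b6 pred b4: b4→b3 stop@b2
  join b6 pred b5: b5→b4→b3 stop@b2
  join b8 pred b2: · stop@b2
  join b8 pred b5: b5→b4→b3 stop@b2
  join b8 pred b6: b6 stop@b2
  join b9 pred b7: b7→b5→b4→b3 stop@b2
  join b9 pred b8: b8 stop@b2
  b0: DF=∅
  b1: DF=∅
  b2: DF=∅
  b3: DF={b6,b8,b9}
  b4: DF={b6,b8,b9}
  b5: DF={b5,b6,b8,b9}
  b6: DF={b8}
  b7: DF={b5,b9}
  b8: DF={b9}
  b9: DF=∅

φ for u: defs {b3,b4,b9}
  DF⁺ = {b6,b8,b9}

Answer: ["b6", "b8", "b9"]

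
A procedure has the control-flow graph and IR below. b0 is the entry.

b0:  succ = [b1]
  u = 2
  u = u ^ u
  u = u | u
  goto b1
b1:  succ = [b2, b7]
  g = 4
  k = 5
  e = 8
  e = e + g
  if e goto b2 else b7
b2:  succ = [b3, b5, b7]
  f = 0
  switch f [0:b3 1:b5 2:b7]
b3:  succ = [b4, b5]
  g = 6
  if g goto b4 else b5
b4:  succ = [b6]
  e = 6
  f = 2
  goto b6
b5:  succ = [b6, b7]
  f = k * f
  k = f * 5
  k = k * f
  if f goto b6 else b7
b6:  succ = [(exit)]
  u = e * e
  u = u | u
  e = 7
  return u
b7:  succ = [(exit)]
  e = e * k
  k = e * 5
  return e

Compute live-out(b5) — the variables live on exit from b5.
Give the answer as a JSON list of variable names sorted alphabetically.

Answer: ["e", "k"]

Working:
Per-block:
  b0: {u} / ∅
  b1: {e,g,k} / ∅
  b2: {f} / ∅
  b3: {g} / ∅
  b4: {e,f} / ∅
  b5: {f,k} / {f,k}
  b6: {e,u} / {e}
  b7: {e,k} / {e,k}

Backward fixpoint:
  b0: in=∅ out=∅
  b1: in=∅ out={e,k}
  b2: in={e,k} out={e,f,k}
  b3: in={e,f,k} out={e,f,k}
  b4: in=∅ out={e}
  b5: in={e,f,k} out={e,k}
  b6: in={e} out=∅
  b7: in={e,k} out=∅

live-out(b5) = ["e", "k"]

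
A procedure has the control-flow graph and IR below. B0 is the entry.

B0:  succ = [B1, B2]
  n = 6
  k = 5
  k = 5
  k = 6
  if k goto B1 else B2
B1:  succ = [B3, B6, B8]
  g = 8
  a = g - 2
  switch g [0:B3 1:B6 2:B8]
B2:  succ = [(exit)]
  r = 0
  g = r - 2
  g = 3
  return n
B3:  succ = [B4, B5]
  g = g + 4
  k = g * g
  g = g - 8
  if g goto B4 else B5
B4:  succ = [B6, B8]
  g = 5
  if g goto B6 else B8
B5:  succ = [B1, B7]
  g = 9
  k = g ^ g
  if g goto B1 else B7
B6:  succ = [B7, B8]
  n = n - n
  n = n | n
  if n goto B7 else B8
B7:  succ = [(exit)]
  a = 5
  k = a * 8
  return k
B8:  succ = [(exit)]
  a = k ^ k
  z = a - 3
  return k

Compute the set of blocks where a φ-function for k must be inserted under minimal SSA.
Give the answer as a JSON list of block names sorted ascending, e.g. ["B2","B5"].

idom tree: B1←B0 B2←B0 B3←B1 B4←B3 B5←B3 B6←B1 B7←B1 B8←B1
Dom∩ at merges:
  B1: preds {B0,B5}: {B0} ∩ {B0,B1,B3,B5} = {B0}; idom=B0
  B6: preds {B1,B4}: {B0,B1} ∩ {B0,B1,B3,B4} = {B0,B1}; idom=B1
  B7: preds {B5,B6}: {B0,B1,B3,B5} ∩ {B0,B1,B6} = {B0,B1}; idom=B1
  B8: preds {B1,B4,B6}: {B0,B1} ∩ {B0,B1,B3,B4} ∩ {B0,B1,B6} = {B0,B1}; idom=B1

DF derivation:
  B1←B0: walk · to B0
  B1←B5: walk B5→B3→B1 to B0
  B6←B1: walk · to B1
  B6←B4: walk B4→B3 to B1
  B7←B5: walk B5→B3 to B1
  B7←B6: walk B6 to B1
  B8←B1: walk · to B1
  B8←B4: walk B4→B3 to B1
  B8←B6: walk B6 to B1
  B0 → ∅
  B1 → {B1}
  B2 → ∅
  B3 → {B1,B6,B7,B8}
  B4 → {B6,B8}
  B5 → {B1,B7}
  B6 → {B7,B8}
  B7 → ∅
  B8 → ∅

φ for k: defs {B0,B3,B5,B7}
  DF⁺ = {B1,B6,B7,B8}

Answer: ["B1", "B6", "B7", "B8"]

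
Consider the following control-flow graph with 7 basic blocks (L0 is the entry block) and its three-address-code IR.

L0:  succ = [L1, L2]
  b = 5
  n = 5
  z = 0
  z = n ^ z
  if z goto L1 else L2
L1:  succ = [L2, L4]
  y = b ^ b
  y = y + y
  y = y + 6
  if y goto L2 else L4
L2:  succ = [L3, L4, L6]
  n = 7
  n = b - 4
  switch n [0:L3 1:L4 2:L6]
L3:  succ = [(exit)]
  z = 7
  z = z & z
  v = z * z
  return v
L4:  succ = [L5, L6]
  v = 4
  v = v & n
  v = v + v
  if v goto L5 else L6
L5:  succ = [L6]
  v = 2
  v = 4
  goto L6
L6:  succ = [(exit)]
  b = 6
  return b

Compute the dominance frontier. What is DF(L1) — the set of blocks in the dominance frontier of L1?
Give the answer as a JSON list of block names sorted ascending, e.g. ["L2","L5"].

Answer: ["L2", "L4"]

Derivation:
idom tree: L1←L0 L2←L0 L3←L2 L4←L0 L5←L4 L6←L0
Join-block Dom:
  L2: preds {L0,L1}: {L0} ∩ {L0,L1} = {L0}; idom=L0
  L4: preds {L1,L2}: {L0,L1} ∩ {L0,L2} = {L0}; idom=L0
  L6: preds {L2,L4,L5}: {L0,L2} ∩ {L0,L4} ∩ {L0,L4,L5} = {L0}; idom=L0

Frontier:
  join L2 pred L0: · stop@L0
  join L2 pred L1: L1 stop@L0
  join L4 pred L1: L1 stop@L0
  join L4 pred L2: L2 stop@L0
  join L6 pred L2: L2 stop@L0
  join L6 pred L4: L4 stop@L0
  join L6 pred L5: L5→L4 stop@L0
  DF(L0)=∅
  DF(L1)={L2,L4}
  DF(L2)={L4,L6}
  DF(L3)=∅
  DF(L4)={L6}
  DF(L5)={L6}
  DF(L6)=∅

DF(L1) = ["L2", "L4"]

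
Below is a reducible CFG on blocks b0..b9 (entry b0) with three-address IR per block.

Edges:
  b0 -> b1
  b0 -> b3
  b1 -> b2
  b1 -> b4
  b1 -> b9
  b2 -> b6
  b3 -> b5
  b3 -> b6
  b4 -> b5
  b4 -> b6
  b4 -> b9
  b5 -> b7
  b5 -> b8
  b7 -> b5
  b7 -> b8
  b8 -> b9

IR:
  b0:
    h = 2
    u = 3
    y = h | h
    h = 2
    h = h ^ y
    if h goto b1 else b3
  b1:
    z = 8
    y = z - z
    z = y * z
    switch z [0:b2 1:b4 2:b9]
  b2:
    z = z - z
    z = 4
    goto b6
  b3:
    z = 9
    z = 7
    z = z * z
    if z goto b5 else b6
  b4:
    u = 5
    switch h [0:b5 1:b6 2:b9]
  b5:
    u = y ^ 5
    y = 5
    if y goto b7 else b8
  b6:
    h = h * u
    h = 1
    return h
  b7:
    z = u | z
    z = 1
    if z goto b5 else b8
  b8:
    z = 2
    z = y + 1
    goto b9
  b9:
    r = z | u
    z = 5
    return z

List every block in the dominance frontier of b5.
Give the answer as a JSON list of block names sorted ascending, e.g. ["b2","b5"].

Answer: ["b5", "b9"]

Derivation:
idom tree: b1←b0 b2←b1 b3←b0 b4←b1 b5←b0 b6←b0 b7←b5 b8←b5 b9←b0
Dom∩ at merges:
  b5: preds {b3,b4,b7}: {b0,b3} ∩ {b0,b1,b4} ∩ {b0,b5,b7} = {b0}; idom=b0
  b6: preds {b2,b3,b4}: {b0,b1,b2} ∩ {b0,b3} ∩ {b0,b1,b4} = {b0}; idom=b0
  b8: preds {b5,b7}: {b0,b5} ∩ {b0,b5,b7} = {b0,b5}; idom=b5
  b9: preds {b1,b4,b8}: {b0,b1} ∩ {b0,b1,b4} ∩ {b0,b5,b8} = {b0}; idom=b0

Frontier:
  join b5 pred b3: b3 stop@b0
  join b5 pred b4: b4→b1 stop@b0
  join b5 pred b7: b7→b5 stop@b0
  join b6 pred b2: b2→b1 stop@b0
  join b6 pred b3: b3 stop@b0
  join b6 pred b4: b4→b1 stop@b0
  join b8 pred b5: · stop@b5
  join b8 pred b7: b7 stop@b5
  join b9 pred b1: b1 stop@b0
  join b9 pred b4: b4→b1 stop@b0
  join b9 pred b8: b8→b5 stop@b0
  DF(b0)=∅
  DF(b1)={b5,b6,b9}
  DF(b2)={b6}
  DF(b3)={b5,b6}
  DF(b4)={b5,b6,b9}
  DF(b5)={b5,b9}
  DF(b6)=∅
  DF(b7)={b5,b8}
  DF(b8)={b9}
  DF(b9)=∅

DF(b5) = ["b5", "b9"]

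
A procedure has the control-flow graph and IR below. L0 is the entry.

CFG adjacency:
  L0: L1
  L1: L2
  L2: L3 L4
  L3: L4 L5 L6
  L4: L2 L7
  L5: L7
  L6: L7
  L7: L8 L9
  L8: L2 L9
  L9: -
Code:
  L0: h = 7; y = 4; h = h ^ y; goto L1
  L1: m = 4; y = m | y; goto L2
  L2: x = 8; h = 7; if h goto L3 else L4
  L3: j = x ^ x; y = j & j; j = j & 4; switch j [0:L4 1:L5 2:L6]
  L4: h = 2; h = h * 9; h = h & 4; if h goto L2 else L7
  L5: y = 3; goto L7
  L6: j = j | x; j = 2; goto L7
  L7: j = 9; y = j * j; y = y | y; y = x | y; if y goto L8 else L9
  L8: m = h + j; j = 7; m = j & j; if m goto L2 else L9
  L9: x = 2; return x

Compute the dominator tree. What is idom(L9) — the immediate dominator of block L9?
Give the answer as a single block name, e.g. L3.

idom tree: L1←L0 L2←L1 L3←L2 L4←L2 L5←L3 L6←L3 L7←L2 L8←L7 L9←L7
Dom at joins:
  L2: preds {L1,L4,L8}: {L0,L1} ∩ {L0,L1,L2,L4} ∩ {L0,L1,L2,L7,L8} = {L0,L1}; idom=L1
  L4: preds {L2,L3}: {L0,L1,L2} ∩ {L0,L1,L2,L3} = {L0,L1,L2}; idom=L2
  L7: preds {L4,L5,L6}: {L0,L1,L2,L4} ∩ {L0,L1,L2,L3,L5} ∩ {L0,L1,L2,L3,L6} = {L0,L1,L2}; idom=L2
  L9: preds {L7,L8}: {L0,L1,L2,L7} ∩ {L0,L1,L2,L7,L8} = {L0,L1,L2,L7}; idom=L7

idom(L9) = L7

Answer: L7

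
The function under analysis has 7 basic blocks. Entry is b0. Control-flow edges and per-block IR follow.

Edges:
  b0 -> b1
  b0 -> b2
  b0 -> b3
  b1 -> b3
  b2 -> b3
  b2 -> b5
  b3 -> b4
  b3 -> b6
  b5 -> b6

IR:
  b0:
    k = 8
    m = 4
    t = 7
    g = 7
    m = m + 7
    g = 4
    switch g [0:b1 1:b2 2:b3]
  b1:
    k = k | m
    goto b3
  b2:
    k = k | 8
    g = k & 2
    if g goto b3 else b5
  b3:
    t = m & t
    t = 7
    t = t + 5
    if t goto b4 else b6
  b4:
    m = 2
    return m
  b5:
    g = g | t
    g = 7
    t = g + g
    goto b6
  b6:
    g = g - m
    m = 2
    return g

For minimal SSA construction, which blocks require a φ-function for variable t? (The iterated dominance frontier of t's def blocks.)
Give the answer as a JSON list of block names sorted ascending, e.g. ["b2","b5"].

Answer: ["b6"]

Working:
idom tree: b1←b0 b2←b0 b3←b0 b4←b3 b5←b2 b6←b0
Join-block Dom:
  b3: preds {b0,b1,b2}: {b0} ∩ {b0,b1} ∩ {b0,b2} = {b0}; idom=b0
  b6: preds {b3,b5}: {b0,b3} ∩ {b0,b2,b5} = {b0}; idom=b0

DF derivation:
  join b3 pred b0: · stop@b0
  join b3 pred b1: b1 stop@b0
  join b3 pred b2: b2 stop@b0
  join b6 pred b3: b3 stop@b0
  join b6 pred b5: b5→b2 stop@b0
  DF(b0)=∅
  DF(b1)={b3}
  DF(b2)={b3,b6}
  DF(b3)={b6}
  DF(b4)=∅
  DF(b5)={b6}
  DF(b6)=∅

φ for t: defs {b0,b3,b5}
  DF⁺ = {b6}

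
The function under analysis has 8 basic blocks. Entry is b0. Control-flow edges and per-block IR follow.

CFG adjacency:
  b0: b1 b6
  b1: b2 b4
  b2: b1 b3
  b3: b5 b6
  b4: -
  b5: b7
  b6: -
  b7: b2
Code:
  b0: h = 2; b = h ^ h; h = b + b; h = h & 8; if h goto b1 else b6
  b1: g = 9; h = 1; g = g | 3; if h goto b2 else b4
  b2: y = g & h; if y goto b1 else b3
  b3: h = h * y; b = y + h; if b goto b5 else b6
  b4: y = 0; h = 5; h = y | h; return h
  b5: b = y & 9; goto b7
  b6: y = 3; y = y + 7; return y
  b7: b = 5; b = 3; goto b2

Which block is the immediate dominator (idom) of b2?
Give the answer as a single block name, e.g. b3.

idom tree: b1←b0 b2←b1 b3←b2 b4←b1 b5←b3 b6←b0 b7←b5
Dom∩ at merges:
  b1: preds {b0,b2}: {b0} ∩ {b0,b1,b2} = {b0}; idom=b0
  b2: preds {b1,b7}: {b0,b1} ∩ {b0,b1,b2,b3,b5,b7} = {b0,b1}; idom=b1
  b6: preds {b0,b3}: {b0} ∩ {b0,b1,b2,b3} = {b0}; idom=b0

idom(b2) = b1

Answer: b1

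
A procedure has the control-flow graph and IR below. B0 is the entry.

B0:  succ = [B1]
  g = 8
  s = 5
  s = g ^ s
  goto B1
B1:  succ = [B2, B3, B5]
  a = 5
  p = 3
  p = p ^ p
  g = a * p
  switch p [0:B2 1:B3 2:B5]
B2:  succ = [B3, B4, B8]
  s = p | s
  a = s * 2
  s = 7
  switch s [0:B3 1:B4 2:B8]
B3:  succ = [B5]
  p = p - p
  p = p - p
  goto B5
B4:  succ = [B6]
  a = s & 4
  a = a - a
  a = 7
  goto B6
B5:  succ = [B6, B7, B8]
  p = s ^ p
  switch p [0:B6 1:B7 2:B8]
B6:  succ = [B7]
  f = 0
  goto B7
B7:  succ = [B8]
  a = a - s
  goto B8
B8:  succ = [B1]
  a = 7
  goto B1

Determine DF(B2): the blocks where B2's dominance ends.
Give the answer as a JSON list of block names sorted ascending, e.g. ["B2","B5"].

idom tree: B1←B0 B2←B1 B3←B1 B4←B2 B5←B1 B6←B1 B7←B1 B8←B1
Dom∩ at merges:
  B1: preds {B0,B8}: {B0} ∩ {B0,B1,B8} = {B0}; idom=B0
  B3: preds {B1,B2}: {B0,B1} ∩ {B0,B1,B2} = {B0,B1}; idom=B1
  B5: preds {B1,B3}: {B0,B1} ∩ {B0,B1,B3} = {B0,B1}; idom=B1
  B6: preds {B4,B5}: {B0,B1,B2,B4} ∩ {B0,B1,B5} = {B0,B1}; idom=B1
  B7: preds {B5,B6}: {B0,B1,B5} ∩ {B0,B1,B6} = {B0,B1}; idom=B1
  B8: preds {B2,B5,B7}: {B0,B1,B2} ∩ {B0,B1,B5} ∩ {B0,B1,B7} = {B0,B1}; idom=B1

Frontier:
  B1←B0: walk · to B0
  B1←B8: walk B8→B1 to B0
  B3←B1: walk · to B1
  B3←B2: walk B2 to B1
  B5←B1: walk · to B1
  B5←B3: walk B3 to B1
  B6←B4: walk B4→B2 to B1
  B6←B5: walk B5 to B1
  B7←B5: walk B5 to B1
  B7←B6: walk B6 to B1
  B8←B2: walk B2 to B1
  B8←B5: walk B5 to B1
  B8←B7: walk B7 to B1
  B0: DF=∅
  B1: DF={B1}
  B2: DF={B3,B6,B8}
  B3: DF={B5}
  B4: DF={B6}
  B5: DF={B6,B7,B8}
  B6: DF={B7}
  B7: DF={B8}
  B8: DF={B1}

DF(B2) = ["B3", "B6", "B8"]

Answer: ["B3", "B6", "B8"]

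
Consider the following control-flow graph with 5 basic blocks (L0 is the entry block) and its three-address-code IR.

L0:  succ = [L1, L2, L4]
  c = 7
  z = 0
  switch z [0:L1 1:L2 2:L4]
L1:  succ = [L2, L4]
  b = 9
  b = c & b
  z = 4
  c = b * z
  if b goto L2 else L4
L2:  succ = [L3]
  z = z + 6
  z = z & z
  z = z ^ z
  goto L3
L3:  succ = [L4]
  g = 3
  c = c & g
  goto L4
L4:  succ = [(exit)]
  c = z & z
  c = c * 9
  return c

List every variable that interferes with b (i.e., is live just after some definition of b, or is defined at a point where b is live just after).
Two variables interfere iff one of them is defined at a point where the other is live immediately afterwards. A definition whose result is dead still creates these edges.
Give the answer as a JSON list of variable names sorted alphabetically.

Answer: ["c", "z"]

Derivation:
def/use:
  L0 def {c,z} use ∅
  L1 def {b,c,z} use {c}
  L2 def {z} use {z}
  L3 def {c,g} use {c}
  L4 def {c} use {z}

Liveness:
  live L0: ∅→{c,z}
  live L1: {c}→{c,z}
  live L2: {c,z}→{c,z}
  live L3: {c,z}→{z}
  live L4: {z}→∅

Interference:
  b↔{c,z}
  c↔{b,g,z}
  g↔{c,z}
  z↔{b,c,g}

N(b) = ["c", "z"]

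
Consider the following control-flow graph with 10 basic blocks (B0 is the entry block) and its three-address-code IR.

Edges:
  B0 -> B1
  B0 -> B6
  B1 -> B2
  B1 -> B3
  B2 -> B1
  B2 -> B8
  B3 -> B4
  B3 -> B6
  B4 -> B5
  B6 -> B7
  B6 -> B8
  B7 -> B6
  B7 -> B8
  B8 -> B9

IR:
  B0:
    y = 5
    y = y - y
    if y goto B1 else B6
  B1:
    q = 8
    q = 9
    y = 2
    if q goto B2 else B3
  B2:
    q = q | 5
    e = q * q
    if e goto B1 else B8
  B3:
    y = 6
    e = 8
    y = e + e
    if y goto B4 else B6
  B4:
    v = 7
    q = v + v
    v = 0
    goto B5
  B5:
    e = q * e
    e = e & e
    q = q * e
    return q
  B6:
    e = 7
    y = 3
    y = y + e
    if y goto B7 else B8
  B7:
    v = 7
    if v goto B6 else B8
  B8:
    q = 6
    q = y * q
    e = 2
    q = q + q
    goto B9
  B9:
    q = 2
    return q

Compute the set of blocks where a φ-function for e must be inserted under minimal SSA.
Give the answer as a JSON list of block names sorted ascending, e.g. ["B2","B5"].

Answer: ["B1", "B6", "B8"]

Analysis:
idom tree: B1←B0 B2←B1 B3←B1 B4←B3 B5←B4 B6←B0 B7←B6 B8←B0 B9←B8
Dom∩ at merges:
  B1: preds {B0,B2}: {B0} ∩ {B0,B1,B2} = {B0}; idom=B0
  B6: preds {B0,B3,B7}: {B0} ∩ {B0,B1,B3} ∩ {B0,B6,B7} = {B0}; idom=B0
  B8: preds {B2,B6,B7}: {B0,B1,B2} ∩ {B0,B6} ∩ {B0,B6,B7} = {B0}; idom=B0

DF walk-up:
  B1←B0: walk · to B0
  B1←B2: walk B2→B1 to B0
  B6←B0: walk · to B0
  B6←B3: walk B3→B1 to B0
  B6←B7: walk B7→B6 to B0
  B8←B2: walk B2→B1 to B0
  B8←B6: walk B6 to B0
  B8←B7: walk B7→B6 to B0
  DF(B0)=∅
  DF(B1)={B1,B6,B8}
  DF(B2)={B1,B8}
  DF(B3)={B6}
  DF(B4)=∅
  DF(B5)=∅
  DF(B6)={B6,B8}
  DF(B7)={B6,B8}
  DF(B8)=∅
  DF(B9)=∅

φ for e: defs {B2,B3,B5,B6,B8}
  DF⁺ = {B1,B6,B8}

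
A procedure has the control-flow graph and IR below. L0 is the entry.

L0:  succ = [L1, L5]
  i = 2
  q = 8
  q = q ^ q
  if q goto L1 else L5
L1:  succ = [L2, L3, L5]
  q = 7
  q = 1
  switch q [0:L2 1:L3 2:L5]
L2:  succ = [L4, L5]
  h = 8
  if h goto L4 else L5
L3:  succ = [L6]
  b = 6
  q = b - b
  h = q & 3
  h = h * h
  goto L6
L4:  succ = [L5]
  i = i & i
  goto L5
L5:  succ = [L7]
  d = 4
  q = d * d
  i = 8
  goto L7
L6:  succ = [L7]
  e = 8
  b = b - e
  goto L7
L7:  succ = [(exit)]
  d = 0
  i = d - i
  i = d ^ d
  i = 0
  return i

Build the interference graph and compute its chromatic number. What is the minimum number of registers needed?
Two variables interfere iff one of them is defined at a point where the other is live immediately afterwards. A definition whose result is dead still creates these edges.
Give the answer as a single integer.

def/use:
  L0 def {i,q} use ∅
  L1 def {q} use ∅
  L2 def {h} use ∅
  L3 def {b,h,q} use ∅
  L4 def {i} use {i}
  L5 def {d,i,q} use ∅
  L6 def {b,e} use {b}
  L7 def {d,i} use {i}

Liveness:
  L0: in=∅ out={i}
  L1: in={i} out={i}
  L2: in={i} out={i}
  L3: in={i} out={b,i}
  L4: in={i} out=∅
  L5: in=∅ out={i}
  L6: in={b,i} out={i}
  L7: in={i} out=∅

Interfere edges:
  b↔{e,h,i,q}
  d↔{i}
  e↔{b,i}
  h↔{b,i}
  i↔{b,d,e,h,q}
  q↔{b,i}

Colouring:
  lower bound: {b,e,i} mutually conflict ⇒ χ ≥ 3
  assign b→R1 d→R1 e→R2 h→R2 i→R0 q→R2 — no edge inside a register ⇒ χ ≤ 3
  χ = 3

Answer: 3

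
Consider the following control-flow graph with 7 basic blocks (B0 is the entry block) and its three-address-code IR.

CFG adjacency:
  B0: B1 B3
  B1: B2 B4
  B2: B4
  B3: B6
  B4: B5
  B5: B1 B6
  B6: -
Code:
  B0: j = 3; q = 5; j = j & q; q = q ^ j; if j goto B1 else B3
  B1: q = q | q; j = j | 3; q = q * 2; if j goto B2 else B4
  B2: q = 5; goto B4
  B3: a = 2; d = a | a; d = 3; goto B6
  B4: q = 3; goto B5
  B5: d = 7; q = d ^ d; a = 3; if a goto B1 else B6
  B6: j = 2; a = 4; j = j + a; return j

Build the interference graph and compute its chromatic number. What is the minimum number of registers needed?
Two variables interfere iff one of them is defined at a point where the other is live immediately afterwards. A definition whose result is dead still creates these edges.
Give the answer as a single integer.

Per-block:
  B0 def {j,q} use ∅
  B1 def {j,q} use {j,q}
  B2 def {q} use ∅
  B3 def {a,d} use ∅
  B4 def {q} use ∅
  B5 def {a,d,q} use ∅
  B6 def {a,j} use ∅

Backward fixpoint:
  B0 li=∅ lo={j,q}
  B1 li={j,q} lo={j}
  B2 li={j} lo={j}
  B3 li=∅ lo=∅
  B4 li={j} lo={j}
  B5 li={j} lo={j,q}
  B6 li=∅ lo=∅

Conflict graph:
  a: {j,q}
  d: {j}
  j: {a,d,q}
  q: {a,j}

Chromatic number:
  lower bound: {a,j,q} mutually conflict ⇒ χ ≥ 3
  assign a→R1 d→R1 j→R0 q→R2 — no edge inside a register ⇒ χ ≤ 3
  χ = 3

Answer: 3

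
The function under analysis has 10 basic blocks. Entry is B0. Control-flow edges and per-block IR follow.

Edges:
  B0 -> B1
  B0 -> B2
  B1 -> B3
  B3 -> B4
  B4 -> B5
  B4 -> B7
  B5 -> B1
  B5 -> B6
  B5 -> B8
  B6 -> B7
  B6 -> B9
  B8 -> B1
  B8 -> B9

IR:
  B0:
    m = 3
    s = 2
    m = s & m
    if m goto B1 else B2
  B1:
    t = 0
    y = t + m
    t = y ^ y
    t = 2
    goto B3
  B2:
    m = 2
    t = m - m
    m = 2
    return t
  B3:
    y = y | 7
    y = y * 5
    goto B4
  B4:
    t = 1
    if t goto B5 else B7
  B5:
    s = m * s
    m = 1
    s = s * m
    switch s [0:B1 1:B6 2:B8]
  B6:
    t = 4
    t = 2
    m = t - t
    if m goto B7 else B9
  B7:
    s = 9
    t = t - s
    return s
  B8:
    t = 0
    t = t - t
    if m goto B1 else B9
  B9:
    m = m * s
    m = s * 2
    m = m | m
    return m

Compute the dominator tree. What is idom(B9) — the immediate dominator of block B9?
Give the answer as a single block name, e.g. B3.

Answer: B5

Analysis:
idom tree: B1←B0 B2←B0 B3←B1 B4←B3 B5←B4 B6←B5 B7←B4 B8←B5 B9←B5
Join-block Dom:
  B1: preds {B0,B5,B8}: {B0} ∩ {B0,B1,B3,B4,B5} ∩ {B0,B1,B3,B4,B5,B8} = {B0}; idom=B0
  B7: preds {B4,B6}: {B0,B1,B3,B4} ∩ {B0,B1,B3,B4,B5,B6} = {B0,B1,B3,B4}; idom=B4
  B9: preds {B6,B8}: {B0,B1,B3,B4,B5,B6} ∩ {B0,B1,B3,B4,B5,B8} = {B0,B1,B3,B4,B5}; idom=B5

idom(B9) = B5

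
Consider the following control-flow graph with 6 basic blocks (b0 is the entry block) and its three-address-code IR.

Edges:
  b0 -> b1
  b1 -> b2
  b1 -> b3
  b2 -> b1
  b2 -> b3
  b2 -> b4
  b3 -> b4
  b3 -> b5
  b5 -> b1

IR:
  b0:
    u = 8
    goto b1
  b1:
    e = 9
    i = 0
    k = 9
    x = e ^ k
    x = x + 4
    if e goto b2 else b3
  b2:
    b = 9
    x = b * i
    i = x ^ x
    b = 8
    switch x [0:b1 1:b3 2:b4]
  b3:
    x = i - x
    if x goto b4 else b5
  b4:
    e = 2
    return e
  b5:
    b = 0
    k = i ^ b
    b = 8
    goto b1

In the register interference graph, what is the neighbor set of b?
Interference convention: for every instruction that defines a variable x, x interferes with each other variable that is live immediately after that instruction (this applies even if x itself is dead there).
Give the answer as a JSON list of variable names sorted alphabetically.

Answer: ["i", "x"]

Working:
Block summaries:
  b0 def {u} use ∅
  b1 def {e,i,k,x} use ∅
  b2 def {b,i,x} use {i}
  b3 def {x} use {i,x}
  b4 def {e} use ∅
  b5 def {b,k} use {i}

Live sets:
  b0 li=∅ lo=∅
  b1 li=∅ lo={i,x}
  b2 li={i} lo={i,x}
  b3 li={i,x} lo={i}
  b4 li=∅ lo=∅
  b5 li={i} lo=∅

Interfere edges:
  b: {i,x}
  e: {i,k,x}
  i: {b,e,k,x}
  k: {e,i}
  u: ∅
  x: {b,e,i}

N(b) = ["i", "x"]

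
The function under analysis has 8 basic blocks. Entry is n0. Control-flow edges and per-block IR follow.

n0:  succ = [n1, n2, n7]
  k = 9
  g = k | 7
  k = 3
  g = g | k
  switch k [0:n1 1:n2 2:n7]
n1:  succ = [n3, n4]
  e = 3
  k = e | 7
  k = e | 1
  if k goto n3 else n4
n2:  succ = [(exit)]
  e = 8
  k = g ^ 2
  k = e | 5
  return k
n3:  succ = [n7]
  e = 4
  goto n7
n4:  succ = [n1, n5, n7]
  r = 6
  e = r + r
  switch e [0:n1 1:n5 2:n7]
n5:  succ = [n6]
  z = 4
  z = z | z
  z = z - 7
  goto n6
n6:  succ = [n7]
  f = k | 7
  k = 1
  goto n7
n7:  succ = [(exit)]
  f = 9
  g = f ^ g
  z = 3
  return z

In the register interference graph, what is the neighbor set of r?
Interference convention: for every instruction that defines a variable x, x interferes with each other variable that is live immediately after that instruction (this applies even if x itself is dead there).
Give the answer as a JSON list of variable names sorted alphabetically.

Block summaries:
  n0: def={g,k} ue=∅
  n1: def={e,k} ue=∅
  n2: def={e,k} ue={g}
  n3: def={e} ue=∅
  n4: def={e,r} ue=∅
  n5: def={z} ue=∅
  n6: def={f,k} ue={k}
  n7: def={f,g,z} ue={g}

Backward fixpoint:
  live n0: ∅→{g}
  live n1: {g}→{g,k}
  live n2: {g}→∅
  live n3: {g}→{g}
  live n4: {g,k}→{g,k}
  live n5: {g,k}→{g,k}
  live n6: {g,k}→{g}
  live n7: {g}→∅

Interference:
  e↔{g,k}
  f↔{g}
  g↔{e,f,k,r,z}
  k↔{e,g,r,z}
  r↔{g,k}
  z↔{g,k}

N(r) = ["g", "k"]

Answer: ["g", "k"]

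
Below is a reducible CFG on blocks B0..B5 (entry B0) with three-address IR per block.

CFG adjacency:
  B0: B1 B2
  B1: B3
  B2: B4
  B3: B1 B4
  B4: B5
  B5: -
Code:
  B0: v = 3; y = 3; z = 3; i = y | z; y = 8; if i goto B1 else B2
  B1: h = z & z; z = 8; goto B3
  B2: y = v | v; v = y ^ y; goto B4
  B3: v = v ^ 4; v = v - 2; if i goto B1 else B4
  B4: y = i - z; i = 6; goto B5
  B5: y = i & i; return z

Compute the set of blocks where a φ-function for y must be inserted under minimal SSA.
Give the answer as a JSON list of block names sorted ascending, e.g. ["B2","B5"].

Answer: ["B4"]

Working:
idom tree: B1←B0 B2←B0 B3←B1 B4←B0 B5←B4
Dom∩ at merges:
  B1: preds {B0,B3}: {B0} ∩ {B0,B1,B3} = {B0}; idom=B0
  B4: preds {B2,B3}: {B0,B2} ∩ {B0,B1,B3} = {B0}; idom=B0

DF walk-up:
  join B1 pred B0: · stop@B0
  join B1 pred B3: B3→B1 stop@B0
  join B4 pred B2: B2 stop@B0
  join B4 pred B3: B3→B1 stop@B0
  B0 → ∅
  B1 → {B1,B4}
  B2 → {B4}
  B3 → {B1,B4}
  B4 → ∅
  B5 → ∅

φ for y: defs {B0,B2,B4,B5}
  DF⁺ = {B4}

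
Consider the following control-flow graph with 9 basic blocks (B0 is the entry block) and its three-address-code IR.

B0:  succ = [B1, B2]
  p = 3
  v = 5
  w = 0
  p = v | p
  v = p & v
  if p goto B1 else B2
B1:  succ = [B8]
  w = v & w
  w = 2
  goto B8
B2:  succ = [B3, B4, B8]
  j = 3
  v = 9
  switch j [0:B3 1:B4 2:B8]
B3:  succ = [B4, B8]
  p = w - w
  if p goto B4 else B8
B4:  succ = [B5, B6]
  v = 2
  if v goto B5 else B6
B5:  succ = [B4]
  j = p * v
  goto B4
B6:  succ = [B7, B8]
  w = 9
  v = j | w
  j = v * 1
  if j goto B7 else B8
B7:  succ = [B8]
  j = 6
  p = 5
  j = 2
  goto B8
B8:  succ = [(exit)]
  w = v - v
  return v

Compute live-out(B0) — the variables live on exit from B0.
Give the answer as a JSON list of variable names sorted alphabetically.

Answer: ["p", "v", "w"]

Working:
def/use:
  B0: def={p,v,w} ue=∅
  B1: def={w} ue={v,w}
  B2: def={j,v} ue=∅
  B3: def={p} ue={w}
  B4: def={v} ue=∅
  B5: def={j} ue={p,v}
  B6: def={j,v,w} ue={j}
  B7: def={j,p} ue=∅
  B8: def={w} ue={v}

Backward fixpoint:
  live B0: ∅→{p,v,w}
  live B1: {v,w}→{v}
  live B2: {p,w}→{j,p,v,w}
  live B3: {j,v,w}→{j,p,v}
  live B4: {j,p}→{j,p,v}
  live B5: {p,v}→{j,p}
  live B6: {j}→{v}
  live B7: {v}→{v}
  live B8: {v}→∅

live-out(B0) = ["p", "v", "w"]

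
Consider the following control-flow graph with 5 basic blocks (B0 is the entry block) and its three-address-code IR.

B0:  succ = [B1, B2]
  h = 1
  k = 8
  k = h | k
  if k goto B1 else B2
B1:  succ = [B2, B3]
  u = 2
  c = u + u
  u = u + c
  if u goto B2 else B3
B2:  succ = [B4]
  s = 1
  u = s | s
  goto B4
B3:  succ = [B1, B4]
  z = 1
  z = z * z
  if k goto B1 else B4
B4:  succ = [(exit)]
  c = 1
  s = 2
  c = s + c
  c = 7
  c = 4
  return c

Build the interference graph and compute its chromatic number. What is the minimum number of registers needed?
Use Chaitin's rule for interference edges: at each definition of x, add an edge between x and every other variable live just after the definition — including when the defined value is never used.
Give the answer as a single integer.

Answer: 3

Derivation:
def/use:
  B0: def={h,k} ue=∅
  B1: def={c,u} ue=∅
  B2: def={s,u} ue=∅
  B3: def={z} ue={k}
  B4: def={c,s} ue=∅

Live sets:
  live B0: ∅→{k}
  live B1: {k}→{k}
  live B2: ∅→∅
  live B3: {k}→{k}
  live B4: ∅→∅

Interference:
  c — {k,s,u}
  h — {k}
  k — {c,h,u,z}
  s — {c}
  u — {c,k}
  z — {k}

Registers:
  {c,k,u} pairwise interfere (3-clique) ⇒ χ ≥ 3
  assign c→R1 h→R1 k→R0 s→R0 u→R2 z→R1 — no edge inside a register ⇒ χ ≤ 3
  χ = 3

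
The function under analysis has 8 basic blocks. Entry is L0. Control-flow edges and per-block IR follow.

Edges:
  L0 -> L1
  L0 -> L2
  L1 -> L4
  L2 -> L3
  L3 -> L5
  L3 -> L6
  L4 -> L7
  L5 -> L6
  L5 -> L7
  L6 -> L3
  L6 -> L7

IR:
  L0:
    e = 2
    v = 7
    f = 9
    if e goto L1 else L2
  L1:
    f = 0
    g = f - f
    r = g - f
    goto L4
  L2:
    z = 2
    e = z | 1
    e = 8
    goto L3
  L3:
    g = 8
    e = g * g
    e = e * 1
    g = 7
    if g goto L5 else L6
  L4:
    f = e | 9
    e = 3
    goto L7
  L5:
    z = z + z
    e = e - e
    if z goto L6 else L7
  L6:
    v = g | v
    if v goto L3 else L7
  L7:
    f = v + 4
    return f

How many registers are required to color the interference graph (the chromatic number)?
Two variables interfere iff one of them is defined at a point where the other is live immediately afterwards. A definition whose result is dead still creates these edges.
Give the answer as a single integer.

Per-block:
  L0 def {e,f,v} use ∅
  L1 def {f,g,r} use ∅
  L2 def {e,z} use ∅
  L3 def {e,g} use ∅
  L4 def {e,f} use {e}
  L5 def {e,z} use {e,z}
  L6 def {v} use {g,v}
  L7 def {f} use {v}

Backward fixpoint:
  L0 li=∅ lo={e,v}
  L1 li={e,v} lo={e,v}
  L2 li={v} lo={v,z}
  L3 li={v,z} lo={e,g,v,z}
  L4 li={e,v} lo={v}
  L5 li={e,g,v,z} lo={g,v,z}
  L6 li={g,v,z} lo={v,z}
  L7 li={v} lo=∅

Interference:
  e↔{f,g,r,v,z}
  f↔{e,g,v}
  g↔{e,f,v,z}
  r↔{e,v}
  v↔{e,f,g,r,z}
  z↔{e,g,v}

Colouring:
  lower bound: {e,f,g,v} mutually conflict ⇒ χ ≥ 4
  4-colouring: r0={e}  r1={v}  r2={g,r}  r3={f,z}
  χ = 4

Answer: 4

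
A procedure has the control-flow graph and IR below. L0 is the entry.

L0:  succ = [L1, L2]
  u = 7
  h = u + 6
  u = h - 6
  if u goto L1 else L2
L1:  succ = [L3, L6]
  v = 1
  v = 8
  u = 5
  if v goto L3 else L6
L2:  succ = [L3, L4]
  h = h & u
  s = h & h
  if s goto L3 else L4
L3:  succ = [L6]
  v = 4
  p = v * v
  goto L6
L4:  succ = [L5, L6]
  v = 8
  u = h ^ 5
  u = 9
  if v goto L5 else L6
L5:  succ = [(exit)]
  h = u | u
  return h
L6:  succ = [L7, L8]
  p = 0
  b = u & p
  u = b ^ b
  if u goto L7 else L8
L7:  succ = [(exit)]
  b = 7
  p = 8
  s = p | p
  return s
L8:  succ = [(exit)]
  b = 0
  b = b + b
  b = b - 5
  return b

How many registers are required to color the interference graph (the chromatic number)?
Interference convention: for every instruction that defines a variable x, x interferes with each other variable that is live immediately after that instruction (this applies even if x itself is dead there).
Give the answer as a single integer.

Per-block:
  L0 def {h,u} use ∅
  L1 def {u,v} use ∅
  L2 def {h,s} use {h,u}
  L3 def {p,v} use ∅
  L4 def {u,v} use {h}
  L5 def {h} use {u}
  L6 def {b,p,u} use {u}
  L7 def {b,p,s} use ∅
  L8 def {b} use ∅

Live sets:
  L0 li=∅ lo={h,u}
  L1 li=∅ lo={u}
  L2 li={h,u} lo={h,u}
  L3 li={u} lo={u}
  L4 li={h} lo={u}
  L5 li={u} lo=∅
  L6 li={u} lo=∅
  L7 li=∅ lo=∅
  L8 li=∅ lo=∅

Interfere edges:
  b — ∅
  h — {s,u,v}
  p — {u}
  s — {h,u}
  u — {h,p,s,v}
  v — {h,u}

Chromatic number:
  {h,s,u} pairwise interfere (3-clique) ⇒ χ ≥ 3
  assign b→c0 h→c1 p→c1 s→c2 u→c0 v→c2 — no edge inside a register ⇒ χ ≤ 3
  χ = 3

Answer: 3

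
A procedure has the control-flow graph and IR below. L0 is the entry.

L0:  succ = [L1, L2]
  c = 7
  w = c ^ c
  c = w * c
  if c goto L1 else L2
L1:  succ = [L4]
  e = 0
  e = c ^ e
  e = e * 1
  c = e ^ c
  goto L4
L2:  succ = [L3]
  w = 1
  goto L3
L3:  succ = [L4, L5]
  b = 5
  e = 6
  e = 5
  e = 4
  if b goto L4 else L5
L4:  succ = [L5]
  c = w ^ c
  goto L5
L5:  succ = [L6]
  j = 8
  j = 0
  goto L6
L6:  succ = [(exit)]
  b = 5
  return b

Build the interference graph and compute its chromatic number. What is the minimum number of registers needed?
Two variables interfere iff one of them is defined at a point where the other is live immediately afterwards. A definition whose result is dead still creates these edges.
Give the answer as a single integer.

Answer: 4

Analysis:
Block summaries:
  L0: {c,w} / ∅
  L1: {c,e} / {c}
  L2: {w} / ∅
  L3: {b,e} / ∅
  L4: {c} / {c,w}
  L5: {j} / ∅
  L6: {b} / ∅

Backward fixpoint:
  L0: in=∅ out={c,w}
  L1: in={c,w} out={c,w}
  L2: in={c} out={c,w}
  L3: in={c,w} out={c,w}
  L4: in={c,w} out=∅
  L5: in=∅ out=∅
  L6: in=∅ out=∅

Interfere edges:
  b↔{c,e,w}
  c↔{b,e,w}
  e↔{b,c,w}
  j↔∅
  w↔{b,c,e}

Chromatic number:
  lower bound: {b,c,e,w} mutually conflict ⇒ χ ≥ 4
  4-colouring: r0={b,j}  r1={c}  r2={e}  r3={w}
  χ = 4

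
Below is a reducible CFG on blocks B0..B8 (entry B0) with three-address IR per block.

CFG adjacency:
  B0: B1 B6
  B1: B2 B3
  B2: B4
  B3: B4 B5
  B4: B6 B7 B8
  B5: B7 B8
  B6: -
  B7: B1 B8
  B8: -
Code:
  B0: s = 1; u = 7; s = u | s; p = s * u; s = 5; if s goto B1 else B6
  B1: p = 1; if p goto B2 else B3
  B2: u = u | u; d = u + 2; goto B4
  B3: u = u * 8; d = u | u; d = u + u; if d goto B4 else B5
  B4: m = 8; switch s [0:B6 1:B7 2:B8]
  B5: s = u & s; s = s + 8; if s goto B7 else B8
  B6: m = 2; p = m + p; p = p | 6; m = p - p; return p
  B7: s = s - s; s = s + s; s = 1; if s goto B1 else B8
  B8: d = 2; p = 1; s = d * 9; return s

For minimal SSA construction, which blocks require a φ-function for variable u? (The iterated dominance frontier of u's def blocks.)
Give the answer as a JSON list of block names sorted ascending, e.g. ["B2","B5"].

Answer: ["B1", "B4", "B6", "B7", "B8"]

Working:
idom tree: B1←B0 B2←B1 B3←B1 B4←B1 B5←B3 B6←B0 B7←B1 B8←B1
Dom at joins:
  B1: preds {B0,B7}: {B0} ∩ {B0,B1,B7} = {B0}; idom=B0
  B4: preds {B2,B3}: {B0,B1,B2} ∩ {B0,B1,B3} = {B0,B1}; idom=B1
  B6: preds {B0,B4}: {B0} ∩ {B0,B1,B4} = {B0}; idom=B0
  B7: preds {B4,B5}: {B0,B1,B4} ∩ {B0,B1,B3,B5} = {B0,B1}; idom=B1
  B8: preds {B4,B5,B7}: {B0,B1,B4} ∩ {B0,B1,B3,B5} ∩ {B0,B1,B7} = {B0,B1}; idom=B1

Frontier:
  join B1 pred B0: · stop@B0
  join B1 pred B7: B7→B1 stop@B0
  join B4 pred B2: B2 stop@B1
  join B4 pred B3: B3 stop@B1
  join B6 pred B0: · stop@B0
  join B6 pred B4: B4→B1 stop@B0
  join B7 pred B4: B4 stop@B1
  join B7 pred B5: B5→B3 stop@B1
  join B8 pred B4: B4 stop@B1
  join B8 pred B5: B5→B3 stop@B1
  join B8 pred B7: B7 stop@B1
  B0: DF=∅
  B1: DF={B1,B6}
  B2: DF={B4}
  B3: DF={B4,B7,B8}
  B4: DF={B6,B7,B8}
  B5: DF={B7,B8}
  B6: DF=∅
  B7: DF={B1,B8}
  B8: DF=∅

φ for u: defs {B0,B2,B3}
  DF⁺ = {B1,B4,B6,B7,B8}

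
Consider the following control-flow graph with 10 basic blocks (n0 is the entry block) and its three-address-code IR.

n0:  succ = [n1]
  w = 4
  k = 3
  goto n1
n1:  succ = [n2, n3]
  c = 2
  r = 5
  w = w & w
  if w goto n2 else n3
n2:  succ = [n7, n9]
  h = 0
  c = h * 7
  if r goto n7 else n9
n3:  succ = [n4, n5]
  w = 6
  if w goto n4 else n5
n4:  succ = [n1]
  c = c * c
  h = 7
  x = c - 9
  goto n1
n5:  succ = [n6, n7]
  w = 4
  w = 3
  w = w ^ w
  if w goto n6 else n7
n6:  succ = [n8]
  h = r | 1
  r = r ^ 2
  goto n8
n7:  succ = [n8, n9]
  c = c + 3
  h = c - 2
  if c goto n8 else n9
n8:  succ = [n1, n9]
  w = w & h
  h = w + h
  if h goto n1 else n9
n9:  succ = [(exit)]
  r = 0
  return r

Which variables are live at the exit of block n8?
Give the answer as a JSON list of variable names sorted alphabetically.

Per-block:
  n0: {k,w} / ∅
  n1: {c,r,w} / {w}
  n2: {c,h} / {r}
  n3: {w} / ∅
  n4: {c,h,x} / {c}
  n5: {w} / ∅
  n6: {h,r} / {r}
  n7: {c,h} / {c}
  n8: {h,w} / {h,w}
  n9: {r} / ∅

Backward fixpoint:
  n0 li=∅ lo={w}
  n1 li={w} lo={c,r,w}
  n2 li={r,w} lo={c,w}
  n3 li={c,r} lo={c,r,w}
  n4 li={c,w} lo={w}
  n5 li={c,r} lo={c,r,w}
  n6 li={r,w} lo={h,w}
  n7 li={c,w} lo={h,w}
  n8 li={h,w} lo={w}
  n9 li=∅ lo=∅

live-out(n8) = ["w"]

Answer: ["w"]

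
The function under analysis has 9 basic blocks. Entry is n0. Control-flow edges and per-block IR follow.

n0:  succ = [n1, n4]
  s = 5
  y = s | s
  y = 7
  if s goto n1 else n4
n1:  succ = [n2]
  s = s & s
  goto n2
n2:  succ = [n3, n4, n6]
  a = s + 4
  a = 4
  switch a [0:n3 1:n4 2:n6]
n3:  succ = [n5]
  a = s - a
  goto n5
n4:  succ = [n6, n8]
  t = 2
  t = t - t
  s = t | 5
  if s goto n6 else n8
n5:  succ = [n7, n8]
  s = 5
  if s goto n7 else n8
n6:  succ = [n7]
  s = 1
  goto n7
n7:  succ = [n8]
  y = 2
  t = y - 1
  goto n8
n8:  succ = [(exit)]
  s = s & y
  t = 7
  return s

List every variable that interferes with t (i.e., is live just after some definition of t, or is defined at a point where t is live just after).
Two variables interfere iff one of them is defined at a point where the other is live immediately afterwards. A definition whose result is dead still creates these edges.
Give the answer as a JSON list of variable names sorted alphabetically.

Per-block:
  n0 def {s,y} use ∅
  n1 def {s} use {s}
  n2 def {a} use {s}
  n3 def {a} use {a,s}
  n4 def {s,t} use ∅
  n5 def {s} use ∅
  n6 def {s} use ∅
  n7 def {t,y} use ∅
  n8 def {s,t} use {s,y}

Backward fixpoint:
  n0: in=∅ out={s,y}
  n1: in={s,y} out={s,y}
  n2: in={s,y} out={a,s,y}
  n3: in={a,s,y} out={y}
  n4: in={y} out={s,y}
  n5: in={y} out={s,y}
  n6: in=∅ out={s}
  n7: in={s} out={s,y}
  n8: in={s,y} out=∅

Conflict graph:
  a↔{s,y}
  s↔{a,t,y}
  t↔{s,y}
  y↔{a,s,t}

N(t) = ["s", "y"]

Answer: ["s", "y"]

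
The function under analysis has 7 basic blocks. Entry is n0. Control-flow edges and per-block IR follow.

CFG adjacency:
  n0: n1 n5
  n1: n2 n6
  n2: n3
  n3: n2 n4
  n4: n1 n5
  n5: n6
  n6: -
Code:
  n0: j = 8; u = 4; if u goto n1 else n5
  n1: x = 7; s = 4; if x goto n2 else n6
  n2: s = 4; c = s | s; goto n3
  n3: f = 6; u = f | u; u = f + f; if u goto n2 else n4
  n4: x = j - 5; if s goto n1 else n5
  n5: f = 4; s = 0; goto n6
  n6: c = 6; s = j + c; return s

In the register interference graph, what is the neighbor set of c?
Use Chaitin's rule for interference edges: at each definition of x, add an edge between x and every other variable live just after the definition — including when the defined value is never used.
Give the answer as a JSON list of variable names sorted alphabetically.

Per-block:
  n0 def {j,u} use ∅
  n1 def {s,x} use ∅
  n2 def {c,s} use ∅
  n3 def {f,u} use {u}
  n4 def {x} use {j,s}
  n5 def {f,s} use ∅
  n6 def {c,s} use {j}

Backward fixpoint:
  n0: in=∅ out={j,u}
  n1: in={j,u} out={j,u}
  n2: in={j,u} out={j,s,u}
  n3: in={j,s,u} out={j,s,u}
  n4: in={j,s,u} out={j,u}
  n5: in={j} out={j}
  n6: in={j} out=∅

Interfere edges:
  c↔{j,s,u}
  f↔{j,s,u}
  j↔{c,f,s,u,x}
  s↔{c,f,j,u,x}
  u↔{c,f,j,s,x}
  x↔{j,s,u}

N(c) = ["j", "s", "u"]

Answer: ["j", "s", "u"]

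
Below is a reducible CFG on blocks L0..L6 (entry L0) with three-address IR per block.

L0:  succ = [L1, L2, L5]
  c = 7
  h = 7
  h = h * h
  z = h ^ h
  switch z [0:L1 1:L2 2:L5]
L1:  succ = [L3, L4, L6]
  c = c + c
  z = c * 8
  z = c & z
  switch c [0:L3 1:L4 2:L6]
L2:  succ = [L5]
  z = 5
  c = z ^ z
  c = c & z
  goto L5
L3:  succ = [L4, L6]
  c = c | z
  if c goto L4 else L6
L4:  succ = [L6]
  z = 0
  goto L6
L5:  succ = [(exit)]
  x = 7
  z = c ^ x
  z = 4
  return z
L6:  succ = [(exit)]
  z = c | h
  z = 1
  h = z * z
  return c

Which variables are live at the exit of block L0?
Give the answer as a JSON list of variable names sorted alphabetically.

Block summaries:
  L0: def={c,h,z} ue=∅
  L1: def={c,z} ue={c}
  L2: def={c,z} ue=∅
  L3: def={c} ue={c,z}
  L4: def={z} ue=∅
  L5: def={x,z} ue={c}
  L6: def={h,z} ue={c,h}

Backward fixpoint:
  live L0: ∅→{c,h}
  live L1: {c,h}→{c,h,z}
  live L2: ∅→{c}
  live L3: {c,h,z}→{c,h}
  live L4: {c,h}→{c,h}
  live L5: {c}→∅
  live L6: {c,h}→∅

live-out(L0) = ["c", "h"]

Answer: ["c", "h"]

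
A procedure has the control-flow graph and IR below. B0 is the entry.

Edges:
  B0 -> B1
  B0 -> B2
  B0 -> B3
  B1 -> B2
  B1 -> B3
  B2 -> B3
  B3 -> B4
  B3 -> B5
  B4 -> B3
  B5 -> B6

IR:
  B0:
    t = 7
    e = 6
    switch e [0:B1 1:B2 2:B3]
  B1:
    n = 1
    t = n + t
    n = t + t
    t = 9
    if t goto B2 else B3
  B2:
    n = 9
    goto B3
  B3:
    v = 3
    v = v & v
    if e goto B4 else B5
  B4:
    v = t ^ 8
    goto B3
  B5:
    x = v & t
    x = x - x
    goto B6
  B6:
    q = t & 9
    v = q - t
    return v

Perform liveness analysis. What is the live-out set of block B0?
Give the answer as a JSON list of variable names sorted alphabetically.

def/use:
  B0 def {e,t} use ∅
  B1 def {n,t} use {t}
  B2 def {n} use ∅
  B3 def {v} use {e}
  B4 def {v} use {t}
  B5 def {x} use {t,v}
  B6 def {q,v} use {t}

Backward fixpoint:
  B0 li=∅ lo={e,t}
  B1 li={e,t} lo={e,t}
  B2 li={e,t} lo={e,t}
  B3 li={e,t} lo={e,t,v}
  B4 li={e,t} lo={e,t}
  B5 li={t,v} lo={t}
  B6 li={t} lo=∅

live-out(B0) = ["e", "t"]

Answer: ["e", "t"]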